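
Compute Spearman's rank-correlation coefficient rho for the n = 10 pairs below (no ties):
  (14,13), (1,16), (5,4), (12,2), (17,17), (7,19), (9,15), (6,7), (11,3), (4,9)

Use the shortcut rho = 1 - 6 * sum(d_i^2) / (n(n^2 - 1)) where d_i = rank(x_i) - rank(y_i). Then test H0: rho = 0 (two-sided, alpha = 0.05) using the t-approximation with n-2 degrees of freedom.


Step 1: Rank x and y separately (midranks; no ties here).
rank(x): 14->9, 1->1, 5->3, 12->8, 17->10, 7->5, 9->6, 6->4, 11->7, 4->2
rank(y): 13->6, 16->8, 4->3, 2->1, 17->9, 19->10, 15->7, 7->4, 3->2, 9->5
Step 2: d_i = R_x(i) - R_y(i); compute d_i^2.
  (9-6)^2=9, (1-8)^2=49, (3-3)^2=0, (8-1)^2=49, (10-9)^2=1, (5-10)^2=25, (6-7)^2=1, (4-4)^2=0, (7-2)^2=25, (2-5)^2=9
sum(d^2) = 168.
Step 3: rho = 1 - 6*168 / (10*(10^2 - 1)) = 1 - 1008/990 = -0.018182.
Step 4: Under H0, t = rho * sqrt((n-2)/(1-rho^2)) = -0.0514 ~ t(8).
Step 5: Two-sided p-value from the t-distribution with 8 df = 0.960240.
Step 6: alpha = 0.05. fail to reject H0.

rho = -0.0182, p = 0.960240, fail to reject H0 at alpha = 0.05.


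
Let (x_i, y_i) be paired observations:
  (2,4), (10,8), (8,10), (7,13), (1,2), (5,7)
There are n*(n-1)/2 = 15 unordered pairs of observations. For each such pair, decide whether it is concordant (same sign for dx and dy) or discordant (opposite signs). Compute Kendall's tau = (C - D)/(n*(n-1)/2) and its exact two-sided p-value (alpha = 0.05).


Step 1: Enumerate the 15 unordered pairs (i,j) with i<j and classify each by sign(x_j-x_i) * sign(y_j-y_i).
  (1,2):dx=+8,dy=+4->C; (1,3):dx=+6,dy=+6->C; (1,4):dx=+5,dy=+9->C; (1,5):dx=-1,dy=-2->C
  (1,6):dx=+3,dy=+3->C; (2,3):dx=-2,dy=+2->D; (2,4):dx=-3,dy=+5->D; (2,5):dx=-9,dy=-6->C
  (2,6):dx=-5,dy=-1->C; (3,4):dx=-1,dy=+3->D; (3,5):dx=-7,dy=-8->C; (3,6):dx=-3,dy=-3->C
  (4,5):dx=-6,dy=-11->C; (4,6):dx=-2,dy=-6->C; (5,6):dx=+4,dy=+5->C
Step 2: C = 12, D = 3, total pairs = 15.
Step 3: tau = (C - D)/(n(n-1)/2) = (12 - 3)/15 = 0.600000.
Step 4: Exact two-sided p-value (enumerate n! = 720 permutations of y under H0): p = 0.136111.
Step 5: alpha = 0.05. fail to reject H0.

tau_b = 0.6000 (C=12, D=3), p = 0.136111, fail to reject H0.


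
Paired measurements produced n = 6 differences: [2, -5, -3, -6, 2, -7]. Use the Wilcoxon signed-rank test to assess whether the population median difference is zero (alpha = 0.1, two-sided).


Step 1: Drop any zero differences (none here) and take |d_i|.
|d| = [2, 5, 3, 6, 2, 7]
Step 2: Midrank |d_i| (ties get averaged ranks).
ranks: |2|->1.5, |5|->4, |3|->3, |6|->5, |2|->1.5, |7|->6
Step 3: Attach original signs; sum ranks with positive sign and with negative sign.
W+ = 1.5 + 1.5 = 3
W- = 4 + 3 + 5 + 6 = 18
(Check: W+ + W- = 21 should equal n(n+1)/2 = 21.)
Step 4: Test statistic W = min(W+, W-) = 3.
Step 5: Ties in |d|, so use the tie-corrected normal approximation.
        E[W] = n(n+1)/4 = 6*7/4 = 10.5.
        Tie groups: |d|=2 (t=2); sum(t^3 - t) = 6.
        Var[W] = n(n+1)(2n+1)/24 - sum(t^3-t)/48 = 546/24 - 6/48 = 22.625.
        z = (W - E[W]) / sqrt(Var[W]) = (3 - 10.5) / 4.7566 = -1.5768.
        Two-sided p = 2*Phi(z) = 0.114850.
Step 6: alpha = 0.1. fail to reject H0.

W+ = 3, W- = 18, W = min = 3, p = 0.114850, fail to reject H0.


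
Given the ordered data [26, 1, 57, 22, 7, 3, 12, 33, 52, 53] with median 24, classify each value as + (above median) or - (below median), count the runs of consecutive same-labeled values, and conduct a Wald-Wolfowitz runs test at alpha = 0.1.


Step 1: Compute median = 24; label A = above, B = below.
Labels in order: ABABBBBAAA  (n_A = 5, n_B = 5)
Step 2: Count runs R = 5.
Step 3: Under H0 (random ordering), E[R] = 2*n_A*n_B/(n_A+n_B) + 1 = 2*5*5/10 + 1 = 6.0000.
        Var[R] = 2*n_A*n_B*(2*n_A*n_B - n_A - n_B) / ((n_A+n_B)^2 * (n_A+n_B-1)) = 2000/900 = 2.2222.
        SD[R] = 1.4907.
Step 4: Continuity-corrected z = (R + 0.5 - E[R]) / SD[R] = (5 + 0.5 - 6.0000) / 1.4907 = -0.3354.
Step 5: Two-sided p-value via normal approximation = 2*(1 - Phi(|z|)) = 0.737316.
Step 6: alpha = 0.1. fail to reject H0.

R = 5, z = -0.3354, p = 0.737316, fail to reject H0.


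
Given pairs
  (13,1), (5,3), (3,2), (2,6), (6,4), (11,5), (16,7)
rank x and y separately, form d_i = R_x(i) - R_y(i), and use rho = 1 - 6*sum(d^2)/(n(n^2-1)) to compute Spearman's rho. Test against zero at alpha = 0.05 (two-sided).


Step 1: Rank x and y separately (midranks; no ties here).
rank(x): 13->6, 5->3, 3->2, 2->1, 6->4, 11->5, 16->7
rank(y): 1->1, 3->3, 2->2, 6->6, 4->4, 5->5, 7->7
Step 2: d_i = R_x(i) - R_y(i); compute d_i^2.
  (6-1)^2=25, (3-3)^2=0, (2-2)^2=0, (1-6)^2=25, (4-4)^2=0, (5-5)^2=0, (7-7)^2=0
sum(d^2) = 50.
Step 3: rho = 1 - 6*50 / (7*(7^2 - 1)) = 1 - 300/336 = 0.107143.
Step 4: Under H0, t = rho * sqrt((n-2)/(1-rho^2)) = 0.2410 ~ t(5).
Step 5: Two-sided p-value from the t-distribution with 5 df = 0.819151.
Step 6: alpha = 0.05. fail to reject H0.

rho = 0.1071, p = 0.819151, fail to reject H0 at alpha = 0.05.


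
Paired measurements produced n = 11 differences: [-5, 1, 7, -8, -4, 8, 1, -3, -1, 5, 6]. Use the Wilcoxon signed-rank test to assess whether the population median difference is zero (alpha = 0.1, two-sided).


Step 1: Drop any zero differences (none here) and take |d_i|.
|d| = [5, 1, 7, 8, 4, 8, 1, 3, 1, 5, 6]
Step 2: Midrank |d_i| (ties get averaged ranks).
ranks: |5|->6.5, |1|->2, |7|->9, |8|->10.5, |4|->5, |8|->10.5, |1|->2, |3|->4, |1|->2, |5|->6.5, |6|->8
Step 3: Attach original signs; sum ranks with positive sign and with negative sign.
W+ = 2 + 9 + 10.5 + 2 + 6.5 + 8 = 38
W- = 6.5 + 10.5 + 5 + 4 + 2 = 28
(Check: W+ + W- = 66 should equal n(n+1)/2 = 66.)
Step 4: Test statistic W = min(W+, W-) = 28.
Step 5: Ties in |d|, so use the tie-corrected normal approximation.
        E[W] = n(n+1)/4 = 11*12/4 = 33.
        Tie groups: |d|=1 (t=3), |d|=5 (t=2), |d|=8 (t=2); sum(t^3 - t) = 36.
        Var[W] = n(n+1)(2n+1)/24 - sum(t^3-t)/48 = 3036/24 - 36/48 = 125.75.
        z = (W - E[W]) / sqrt(Var[W]) = (28 - 33) / 11.2138 = -0.4459.
        Two-sided p = 2*Phi(z) = 0.655685.
Step 6: alpha = 0.1. fail to reject H0.

W+ = 38, W- = 28, W = min = 28, p = 0.655685, fail to reject H0.


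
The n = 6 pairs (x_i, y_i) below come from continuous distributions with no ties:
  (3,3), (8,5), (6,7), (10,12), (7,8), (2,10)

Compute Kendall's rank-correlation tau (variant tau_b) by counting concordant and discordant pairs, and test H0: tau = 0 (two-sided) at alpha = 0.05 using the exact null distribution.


Step 1: Enumerate the 15 unordered pairs (i,j) with i<j and classify each by sign(x_j-x_i) * sign(y_j-y_i).
  (1,2):dx=+5,dy=+2->C; (1,3):dx=+3,dy=+4->C; (1,4):dx=+7,dy=+9->C; (1,5):dx=+4,dy=+5->C
  (1,6):dx=-1,dy=+7->D; (2,3):dx=-2,dy=+2->D; (2,4):dx=+2,dy=+7->C; (2,5):dx=-1,dy=+3->D
  (2,6):dx=-6,dy=+5->D; (3,4):dx=+4,dy=+5->C; (3,5):dx=+1,dy=+1->C; (3,6):dx=-4,dy=+3->D
  (4,5):dx=-3,dy=-4->C; (4,6):dx=-8,dy=-2->C; (5,6):dx=-5,dy=+2->D
Step 2: C = 9, D = 6, total pairs = 15.
Step 3: tau = (C - D)/(n(n-1)/2) = (9 - 6)/15 = 0.200000.
Step 4: Exact two-sided p-value (enumerate n! = 720 permutations of y under H0): p = 0.719444.
Step 5: alpha = 0.05. fail to reject H0.

tau_b = 0.2000 (C=9, D=6), p = 0.719444, fail to reject H0.


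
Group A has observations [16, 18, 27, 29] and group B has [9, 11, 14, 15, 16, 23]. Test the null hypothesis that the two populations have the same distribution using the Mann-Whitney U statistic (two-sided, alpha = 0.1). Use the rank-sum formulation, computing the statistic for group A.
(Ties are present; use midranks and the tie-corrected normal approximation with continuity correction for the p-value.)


Step 1: Combine and sort all 10 observations; assign midranks.
sorted (value, group): (9,Y), (11,Y), (14,Y), (15,Y), (16,X), (16,Y), (18,X), (23,Y), (27,X), (29,X)
ranks: 9->1, 11->2, 14->3, 15->4, 16->5.5, 16->5.5, 18->7, 23->8, 27->9, 29->10
Step 2: Rank sum for X: R1 = 5.5 + 7 + 9 + 10 = 31.5.
Step 3: U_X = R1 - n1(n1+1)/2 = 31.5 - 4*5/2 = 31.5 - 10 = 21.5.
       U_Y = n1*n2 - U_X = 24 - 21.5 = 2.5.
Step 4: Ties are present, so use the tie-corrected normal approximation (with continuity correction) for the p-value.
Step 5: p-value = 0.054273; compare to alpha = 0.1. reject H0.

U_X = 21.5, p = 0.054273, reject H0 at alpha = 0.1.


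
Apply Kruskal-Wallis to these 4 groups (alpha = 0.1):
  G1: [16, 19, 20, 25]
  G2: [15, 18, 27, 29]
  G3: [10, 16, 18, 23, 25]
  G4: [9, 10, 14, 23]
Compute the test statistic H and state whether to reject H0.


Step 1: Combine all N = 17 observations and assign midranks.
sorted (value, group, rank): (9,G4,1), (10,G3,2.5), (10,G4,2.5), (14,G4,4), (15,G2,5), (16,G1,6.5), (16,G3,6.5), (18,G2,8.5), (18,G3,8.5), (19,G1,10), (20,G1,11), (23,G3,12.5), (23,G4,12.5), (25,G1,14.5), (25,G3,14.5), (27,G2,16), (29,G2,17)
Step 2: Sum ranks within each group.
R_1 = 42 (n_1 = 4)
R_2 = 46.5 (n_2 = 4)
R_3 = 44.5 (n_3 = 5)
R_4 = 20 (n_4 = 4)
Step 3: H = 12/(N(N+1)) * sum(R_i^2/n_i) - 3(N+1)
     = 12/(17*18) * (42^2/4 + 46.5^2/4 + 44.5^2/5 + 20^2/4) - 3*18
     = 0.039216 * 1477.61 - 54
     = 3.945588.
Step 4: Ties present; correction factor C = 1 - 30/(17^3 - 17) = 0.993873. Corrected H = 3.945588 / 0.993873 = 3.969914.
Step 5: Under H0, H ~ chi^2(3); p-value = 0.264731.
Step 6: alpha = 0.1. fail to reject H0.

H = 3.9699, df = 3, p = 0.264731, fail to reject H0.


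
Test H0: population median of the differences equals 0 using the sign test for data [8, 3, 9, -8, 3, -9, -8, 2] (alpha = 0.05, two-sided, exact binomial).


Step 1: Discard zero differences. Original n = 8; n_eff = number of nonzero differences = 8.
Nonzero differences (with sign): +8, +3, +9, -8, +3, -9, -8, +2
Step 2: Count signs: positive = 5, negative = 3.
Step 3: Under H0: P(positive) = 0.5, so the number of positives S ~ Bin(8, 0.5).
Step 4: Two-sided exact p-value = sum of Bin(8,0.5) probabilities at or below the observed probability = 0.726562.
Step 5: alpha = 0.05. fail to reject H0.

n_eff = 8, pos = 5, neg = 3, p = 0.726562, fail to reject H0.


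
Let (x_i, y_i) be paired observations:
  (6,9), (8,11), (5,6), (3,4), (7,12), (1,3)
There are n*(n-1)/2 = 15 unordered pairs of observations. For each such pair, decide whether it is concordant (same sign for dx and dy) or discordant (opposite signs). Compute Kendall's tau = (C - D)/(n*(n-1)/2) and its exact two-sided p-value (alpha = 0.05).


Step 1: Enumerate the 15 unordered pairs (i,j) with i<j and classify each by sign(x_j-x_i) * sign(y_j-y_i).
  (1,2):dx=+2,dy=+2->C; (1,3):dx=-1,dy=-3->C; (1,4):dx=-3,dy=-5->C; (1,5):dx=+1,dy=+3->C
  (1,6):dx=-5,dy=-6->C; (2,3):dx=-3,dy=-5->C; (2,4):dx=-5,dy=-7->C; (2,5):dx=-1,dy=+1->D
  (2,6):dx=-7,dy=-8->C; (3,4):dx=-2,dy=-2->C; (3,5):dx=+2,dy=+6->C; (3,6):dx=-4,dy=-3->C
  (4,5):dx=+4,dy=+8->C; (4,6):dx=-2,dy=-1->C; (5,6):dx=-6,dy=-9->C
Step 2: C = 14, D = 1, total pairs = 15.
Step 3: tau = (C - D)/(n(n-1)/2) = (14 - 1)/15 = 0.866667.
Step 4: Exact two-sided p-value (enumerate n! = 720 permutations of y under H0): p = 0.016667.
Step 5: alpha = 0.05. reject H0.

tau_b = 0.8667 (C=14, D=1), p = 0.016667, reject H0.


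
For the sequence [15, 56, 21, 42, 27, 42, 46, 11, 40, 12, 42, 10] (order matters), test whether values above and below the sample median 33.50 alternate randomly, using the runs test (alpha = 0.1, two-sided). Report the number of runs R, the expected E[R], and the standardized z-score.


Step 1: Compute median = 33.50; label A = above, B = below.
Labels in order: BABABAABABAB  (n_A = 6, n_B = 6)
Step 2: Count runs R = 11.
Step 3: Under H0 (random ordering), E[R] = 2*n_A*n_B/(n_A+n_B) + 1 = 2*6*6/12 + 1 = 7.0000.
        Var[R] = 2*n_A*n_B*(2*n_A*n_B - n_A - n_B) / ((n_A+n_B)^2 * (n_A+n_B-1)) = 4320/1584 = 2.7273.
        SD[R] = 1.6514.
Step 4: Continuity-corrected z = (R - 0.5 - E[R]) / SD[R] = (11 - 0.5 - 7.0000) / 1.6514 = 2.1194.
Step 5: Two-sided p-value via normal approximation = 2*(1 - Phi(|z|)) = 0.034060.
Step 6: alpha = 0.1. reject H0.

R = 11, z = 2.1194, p = 0.034060, reject H0.


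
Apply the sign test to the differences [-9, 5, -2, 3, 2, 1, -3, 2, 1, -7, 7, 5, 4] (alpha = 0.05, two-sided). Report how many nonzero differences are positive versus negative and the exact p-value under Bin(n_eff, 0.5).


Step 1: Discard zero differences. Original n = 13; n_eff = number of nonzero differences = 13.
Nonzero differences (with sign): -9, +5, -2, +3, +2, +1, -3, +2, +1, -7, +7, +5, +4
Step 2: Count signs: positive = 9, negative = 4.
Step 3: Under H0: P(positive) = 0.5, so the number of positives S ~ Bin(13, 0.5).
Step 4: Two-sided exact p-value = sum of Bin(13,0.5) probabilities at or below the observed probability = 0.266846.
Step 5: alpha = 0.05. fail to reject H0.

n_eff = 13, pos = 9, neg = 4, p = 0.266846, fail to reject H0.


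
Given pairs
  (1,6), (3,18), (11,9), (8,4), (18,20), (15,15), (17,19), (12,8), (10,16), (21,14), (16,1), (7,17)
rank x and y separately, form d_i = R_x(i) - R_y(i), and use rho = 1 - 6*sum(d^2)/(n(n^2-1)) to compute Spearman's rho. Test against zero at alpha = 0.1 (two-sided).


Step 1: Rank x and y separately (midranks; no ties here).
rank(x): 1->1, 3->2, 11->6, 8->4, 18->11, 15->8, 17->10, 12->7, 10->5, 21->12, 16->9, 7->3
rank(y): 6->3, 18->10, 9->5, 4->2, 20->12, 15->7, 19->11, 8->4, 16->8, 14->6, 1->1, 17->9
Step 2: d_i = R_x(i) - R_y(i); compute d_i^2.
  (1-3)^2=4, (2-10)^2=64, (6-5)^2=1, (4-2)^2=4, (11-12)^2=1, (8-7)^2=1, (10-11)^2=1, (7-4)^2=9, (5-8)^2=9, (12-6)^2=36, (9-1)^2=64, (3-9)^2=36
sum(d^2) = 230.
Step 3: rho = 1 - 6*230 / (12*(12^2 - 1)) = 1 - 1380/1716 = 0.195804.
Step 4: Under H0, t = rho * sqrt((n-2)/(1-rho^2)) = 0.6314 ~ t(10).
Step 5: Two-sided p-value from the t-distribution with 10 df = 0.541936.
Step 6: alpha = 0.1. fail to reject H0.

rho = 0.1958, p = 0.541936, fail to reject H0 at alpha = 0.1.


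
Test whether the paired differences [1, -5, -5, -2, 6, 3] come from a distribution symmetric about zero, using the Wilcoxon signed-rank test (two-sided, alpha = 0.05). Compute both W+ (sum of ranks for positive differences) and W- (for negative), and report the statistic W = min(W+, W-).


Step 1: Drop any zero differences (none here) and take |d_i|.
|d| = [1, 5, 5, 2, 6, 3]
Step 2: Midrank |d_i| (ties get averaged ranks).
ranks: |1|->1, |5|->4.5, |5|->4.5, |2|->2, |6|->6, |3|->3
Step 3: Attach original signs; sum ranks with positive sign and with negative sign.
W+ = 1 + 6 + 3 = 10
W- = 4.5 + 4.5 + 2 = 11
(Check: W+ + W- = 21 should equal n(n+1)/2 = 21.)
Step 4: Test statistic W = min(W+, W-) = 10.
Step 5: Ties in |d|, so use the tie-corrected normal approximation.
        E[W] = n(n+1)/4 = 6*7/4 = 10.5.
        Tie groups: |d|=5 (t=2); sum(t^3 - t) = 6.
        Var[W] = n(n+1)(2n+1)/24 - sum(t^3-t)/48 = 546/24 - 6/48 = 22.625.
        z = (W - E[W]) / sqrt(Var[W]) = (10 - 10.5) / 4.7566 = -0.1051.
        Two-sided p = 2*Phi(z) = 0.916282.
Step 6: alpha = 0.05. fail to reject H0.

W+ = 10, W- = 11, W = min = 10, p = 0.916282, fail to reject H0.


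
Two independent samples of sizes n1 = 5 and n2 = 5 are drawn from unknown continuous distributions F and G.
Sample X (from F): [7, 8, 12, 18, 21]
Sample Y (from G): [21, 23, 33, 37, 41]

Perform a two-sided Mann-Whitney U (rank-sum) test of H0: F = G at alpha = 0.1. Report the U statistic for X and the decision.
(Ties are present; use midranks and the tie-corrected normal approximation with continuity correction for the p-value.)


Step 1: Combine and sort all 10 observations; assign midranks.
sorted (value, group): (7,X), (8,X), (12,X), (18,X), (21,X), (21,Y), (23,Y), (33,Y), (37,Y), (41,Y)
ranks: 7->1, 8->2, 12->3, 18->4, 21->5.5, 21->5.5, 23->7, 33->8, 37->9, 41->10
Step 2: Rank sum for X: R1 = 1 + 2 + 3 + 4 + 5.5 = 15.5.
Step 3: U_X = R1 - n1(n1+1)/2 = 15.5 - 5*6/2 = 15.5 - 15 = 0.5.
       U_Y = n1*n2 - U_X = 25 - 0.5 = 24.5.
Step 4: Ties are present, so use the tie-corrected normal approximation (with continuity correction) for the p-value.
Step 5: p-value = 0.015971; compare to alpha = 0.1. reject H0.

U_X = 0.5, p = 0.015971, reject H0 at alpha = 0.1.


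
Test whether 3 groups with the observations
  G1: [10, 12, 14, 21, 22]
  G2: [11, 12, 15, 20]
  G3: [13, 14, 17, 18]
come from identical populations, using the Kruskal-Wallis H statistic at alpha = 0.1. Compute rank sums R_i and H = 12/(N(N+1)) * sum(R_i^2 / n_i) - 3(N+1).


Step 1: Combine all N = 13 observations and assign midranks.
sorted (value, group, rank): (10,G1,1), (11,G2,2), (12,G1,3.5), (12,G2,3.5), (13,G3,5), (14,G1,6.5), (14,G3,6.5), (15,G2,8), (17,G3,9), (18,G3,10), (20,G2,11), (21,G1,12), (22,G1,13)
Step 2: Sum ranks within each group.
R_1 = 36 (n_1 = 5)
R_2 = 24.5 (n_2 = 4)
R_3 = 30.5 (n_3 = 4)
Step 3: H = 12/(N(N+1)) * sum(R_i^2/n_i) - 3(N+1)
     = 12/(13*14) * (36^2/5 + 24.5^2/4 + 30.5^2/4) - 3*14
     = 0.065934 * 641.825 - 42
     = 0.318132.
Step 4: Ties present; correction factor C = 1 - 12/(13^3 - 13) = 0.994505. Corrected H = 0.318132 / 0.994505 = 0.319890.
Step 5: Under H0, H ~ chi^2(2); p-value = 0.852191.
Step 6: alpha = 0.1. fail to reject H0.

H = 0.3199, df = 2, p = 0.852191, fail to reject H0.


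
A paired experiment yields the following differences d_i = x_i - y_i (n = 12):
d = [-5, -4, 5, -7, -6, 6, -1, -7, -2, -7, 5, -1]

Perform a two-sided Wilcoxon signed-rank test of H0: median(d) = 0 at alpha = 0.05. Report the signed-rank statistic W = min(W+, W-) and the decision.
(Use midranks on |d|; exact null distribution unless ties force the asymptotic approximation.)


Step 1: Drop any zero differences (none here) and take |d_i|.
|d| = [5, 4, 5, 7, 6, 6, 1, 7, 2, 7, 5, 1]
Step 2: Midrank |d_i| (ties get averaged ranks).
ranks: |5|->6, |4|->4, |5|->6, |7|->11, |6|->8.5, |6|->8.5, |1|->1.5, |7|->11, |2|->3, |7|->11, |5|->6, |1|->1.5
Step 3: Attach original signs; sum ranks with positive sign and with negative sign.
W+ = 6 + 8.5 + 6 = 20.5
W- = 6 + 4 + 11 + 8.5 + 1.5 + 11 + 3 + 11 + 1.5 = 57.5
(Check: W+ + W- = 78 should equal n(n+1)/2 = 78.)
Step 4: Test statistic W = min(W+, W-) = 20.5.
Step 5: Ties in |d|, so use the tie-corrected normal approximation.
        E[W] = n(n+1)/4 = 12*13/4 = 39.
        Tie groups: |d|=1 (t=2), |d|=5 (t=3), |d|=6 (t=2), |d|=7 (t=3); sum(t^3 - t) = 60.
        Var[W] = n(n+1)(2n+1)/24 - sum(t^3-t)/48 = 3900/24 - 60/48 = 161.25.
        z = (W - E[W]) / sqrt(Var[W]) = (20.5 - 39) / 12.6984 = -1.4569.
        Two-sided p = 2*Phi(z) = 0.145151.
Step 6: alpha = 0.05. fail to reject H0.

W+ = 20.5, W- = 57.5, W = min = 20.5, p = 0.145151, fail to reject H0.


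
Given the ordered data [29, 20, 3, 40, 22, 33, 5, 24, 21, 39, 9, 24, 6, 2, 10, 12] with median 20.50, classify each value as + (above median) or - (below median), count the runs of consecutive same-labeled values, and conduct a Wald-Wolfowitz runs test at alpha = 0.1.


Step 1: Compute median = 20.50; label A = above, B = below.
Labels in order: ABBAAABAAABABBBB  (n_A = 8, n_B = 8)
Step 2: Count runs R = 8.
Step 3: Under H0 (random ordering), E[R] = 2*n_A*n_B/(n_A+n_B) + 1 = 2*8*8/16 + 1 = 9.0000.
        Var[R] = 2*n_A*n_B*(2*n_A*n_B - n_A - n_B) / ((n_A+n_B)^2 * (n_A+n_B-1)) = 14336/3840 = 3.7333.
        SD[R] = 1.9322.
Step 4: Continuity-corrected z = (R + 0.5 - E[R]) / SD[R] = (8 + 0.5 - 9.0000) / 1.9322 = -0.2588.
Step 5: Two-sided p-value via normal approximation = 2*(1 - Phi(|z|)) = 0.795809.
Step 6: alpha = 0.1. fail to reject H0.

R = 8, z = -0.2588, p = 0.795809, fail to reject H0.


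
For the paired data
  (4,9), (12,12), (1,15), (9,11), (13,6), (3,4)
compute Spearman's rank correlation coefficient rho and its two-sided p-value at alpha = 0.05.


Step 1: Rank x and y separately (midranks; no ties here).
rank(x): 4->3, 12->5, 1->1, 9->4, 13->6, 3->2
rank(y): 9->3, 12->5, 15->6, 11->4, 6->2, 4->1
Step 2: d_i = R_x(i) - R_y(i); compute d_i^2.
  (3-3)^2=0, (5-5)^2=0, (1-6)^2=25, (4-4)^2=0, (6-2)^2=16, (2-1)^2=1
sum(d^2) = 42.
Step 3: rho = 1 - 6*42 / (6*(6^2 - 1)) = 1 - 252/210 = -0.200000.
Step 4: Under H0, t = rho * sqrt((n-2)/(1-rho^2)) = -0.4082 ~ t(4).
Step 5: Two-sided p-value from the t-distribution with 4 df = 0.704000.
Step 6: alpha = 0.05. fail to reject H0.

rho = -0.2000, p = 0.704000, fail to reject H0 at alpha = 0.05.


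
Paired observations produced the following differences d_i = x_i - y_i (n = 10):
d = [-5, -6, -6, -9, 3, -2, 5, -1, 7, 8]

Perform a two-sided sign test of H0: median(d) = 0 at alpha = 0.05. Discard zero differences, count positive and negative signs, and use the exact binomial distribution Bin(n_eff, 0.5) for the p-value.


Step 1: Discard zero differences. Original n = 10; n_eff = number of nonzero differences = 10.
Nonzero differences (with sign): -5, -6, -6, -9, +3, -2, +5, -1, +7, +8
Step 2: Count signs: positive = 4, negative = 6.
Step 3: Under H0: P(positive) = 0.5, so the number of positives S ~ Bin(10, 0.5).
Step 4: Two-sided exact p-value = sum of Bin(10,0.5) probabilities at or below the observed probability = 0.753906.
Step 5: alpha = 0.05. fail to reject H0.

n_eff = 10, pos = 4, neg = 6, p = 0.753906, fail to reject H0.


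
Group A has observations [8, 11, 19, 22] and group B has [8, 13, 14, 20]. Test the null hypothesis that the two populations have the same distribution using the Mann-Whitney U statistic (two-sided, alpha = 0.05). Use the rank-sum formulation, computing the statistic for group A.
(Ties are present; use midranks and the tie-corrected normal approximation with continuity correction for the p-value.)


Step 1: Combine and sort all 8 observations; assign midranks.
sorted (value, group): (8,X), (8,Y), (11,X), (13,Y), (14,Y), (19,X), (20,Y), (22,X)
ranks: 8->1.5, 8->1.5, 11->3, 13->4, 14->5, 19->6, 20->7, 22->8
Step 2: Rank sum for X: R1 = 1.5 + 3 + 6 + 8 = 18.5.
Step 3: U_X = R1 - n1(n1+1)/2 = 18.5 - 4*5/2 = 18.5 - 10 = 8.5.
       U_Y = n1*n2 - U_X = 16 - 8.5 = 7.5.
Step 4: Ties are present, so use the tie-corrected normal approximation (with continuity correction) for the p-value.
Step 5: p-value = 1.000000; compare to alpha = 0.05. fail to reject H0.

U_X = 8.5, p = 1.000000, fail to reject H0 at alpha = 0.05.


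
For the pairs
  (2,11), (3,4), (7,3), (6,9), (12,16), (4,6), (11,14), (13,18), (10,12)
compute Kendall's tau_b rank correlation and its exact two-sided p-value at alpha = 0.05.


Step 1: Enumerate the 36 unordered pairs (i,j) with i<j and classify each by sign(x_j-x_i) * sign(y_j-y_i).
  (1,2):dx=+1,dy=-7->D; (1,3):dx=+5,dy=-8->D; (1,4):dx=+4,dy=-2->D; (1,5):dx=+10,dy=+5->C
  (1,6):dx=+2,dy=-5->D; (1,7):dx=+9,dy=+3->C; (1,8):dx=+11,dy=+7->C; (1,9):dx=+8,dy=+1->C
  (2,3):dx=+4,dy=-1->D; (2,4):dx=+3,dy=+5->C; (2,5):dx=+9,dy=+12->C; (2,6):dx=+1,dy=+2->C
  (2,7):dx=+8,dy=+10->C; (2,8):dx=+10,dy=+14->C; (2,9):dx=+7,dy=+8->C; (3,4):dx=-1,dy=+6->D
  (3,5):dx=+5,dy=+13->C; (3,6):dx=-3,dy=+3->D; (3,7):dx=+4,dy=+11->C; (3,8):dx=+6,dy=+15->C
  (3,9):dx=+3,dy=+9->C; (4,5):dx=+6,dy=+7->C; (4,6):dx=-2,dy=-3->C; (4,7):dx=+5,dy=+5->C
  (4,8):dx=+7,dy=+9->C; (4,9):dx=+4,dy=+3->C; (5,6):dx=-8,dy=-10->C; (5,7):dx=-1,dy=-2->C
  (5,8):dx=+1,dy=+2->C; (5,9):dx=-2,dy=-4->C; (6,7):dx=+7,dy=+8->C; (6,8):dx=+9,dy=+12->C
  (6,9):dx=+6,dy=+6->C; (7,8):dx=+2,dy=+4->C; (7,9):dx=-1,dy=-2->C; (8,9):dx=-3,dy=-6->C
Step 2: C = 29, D = 7, total pairs = 36.
Step 3: tau = (C - D)/(n(n-1)/2) = (29 - 7)/36 = 0.611111.
Step 4: Exact two-sided p-value (enumerate n! = 362880 permutations of y under H0): p = 0.024741.
Step 5: alpha = 0.05. reject H0.

tau_b = 0.6111 (C=29, D=7), p = 0.024741, reject H0.


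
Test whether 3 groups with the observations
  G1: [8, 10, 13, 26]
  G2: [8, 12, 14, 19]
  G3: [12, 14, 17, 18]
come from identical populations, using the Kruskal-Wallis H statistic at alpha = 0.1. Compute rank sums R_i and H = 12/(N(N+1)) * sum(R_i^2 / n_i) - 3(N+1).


Step 1: Combine all N = 12 observations and assign midranks.
sorted (value, group, rank): (8,G1,1.5), (8,G2,1.5), (10,G1,3), (12,G2,4.5), (12,G3,4.5), (13,G1,6), (14,G2,7.5), (14,G3,7.5), (17,G3,9), (18,G3,10), (19,G2,11), (26,G1,12)
Step 2: Sum ranks within each group.
R_1 = 22.5 (n_1 = 4)
R_2 = 24.5 (n_2 = 4)
R_3 = 31 (n_3 = 4)
Step 3: H = 12/(N(N+1)) * sum(R_i^2/n_i) - 3(N+1)
     = 12/(12*13) * (22.5^2/4 + 24.5^2/4 + 31^2/4) - 3*13
     = 0.076923 * 516.875 - 39
     = 0.759615.
Step 4: Ties present; correction factor C = 1 - 18/(12^3 - 12) = 0.989510. Corrected H = 0.759615 / 0.989510 = 0.767668.
Step 5: Under H0, H ~ chi^2(2); p-value = 0.681245.
Step 6: alpha = 0.1. fail to reject H0.

H = 0.7677, df = 2, p = 0.681245, fail to reject H0.


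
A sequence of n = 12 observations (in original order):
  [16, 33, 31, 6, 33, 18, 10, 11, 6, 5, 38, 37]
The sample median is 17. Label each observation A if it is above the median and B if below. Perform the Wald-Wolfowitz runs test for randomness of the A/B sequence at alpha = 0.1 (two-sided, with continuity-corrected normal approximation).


Step 1: Compute median = 17; label A = above, B = below.
Labels in order: BAABAABBBBAA  (n_A = 6, n_B = 6)
Step 2: Count runs R = 6.
Step 3: Under H0 (random ordering), E[R] = 2*n_A*n_B/(n_A+n_B) + 1 = 2*6*6/12 + 1 = 7.0000.
        Var[R] = 2*n_A*n_B*(2*n_A*n_B - n_A - n_B) / ((n_A+n_B)^2 * (n_A+n_B-1)) = 4320/1584 = 2.7273.
        SD[R] = 1.6514.
Step 4: Continuity-corrected z = (R + 0.5 - E[R]) / SD[R] = (6 + 0.5 - 7.0000) / 1.6514 = -0.3028.
Step 5: Two-sided p-value via normal approximation = 2*(1 - Phi(|z|)) = 0.762069.
Step 6: alpha = 0.1. fail to reject H0.

R = 6, z = -0.3028, p = 0.762069, fail to reject H0.


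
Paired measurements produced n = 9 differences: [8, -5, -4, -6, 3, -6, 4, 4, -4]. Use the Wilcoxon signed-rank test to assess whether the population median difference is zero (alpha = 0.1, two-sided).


Step 1: Drop any zero differences (none here) and take |d_i|.
|d| = [8, 5, 4, 6, 3, 6, 4, 4, 4]
Step 2: Midrank |d_i| (ties get averaged ranks).
ranks: |8|->9, |5|->6, |4|->3.5, |6|->7.5, |3|->1, |6|->7.5, |4|->3.5, |4|->3.5, |4|->3.5
Step 3: Attach original signs; sum ranks with positive sign and with negative sign.
W+ = 9 + 1 + 3.5 + 3.5 = 17
W- = 6 + 3.5 + 7.5 + 7.5 + 3.5 = 28
(Check: W+ + W- = 45 should equal n(n+1)/2 = 45.)
Step 4: Test statistic W = min(W+, W-) = 17.
Step 5: Ties in |d|, so use the tie-corrected normal approximation.
        E[W] = n(n+1)/4 = 9*10/4 = 22.5.
        Tie groups: |d|=4 (t=4), |d|=6 (t=2); sum(t^3 - t) = 66.
        Var[W] = n(n+1)(2n+1)/24 - sum(t^3-t)/48 = 1710/24 - 66/48 = 69.875.
        z = (W - E[W]) / sqrt(Var[W]) = (17 - 22.5) / 8.3591 = -0.6580.
        Two-sided p = 2*Phi(z) = 0.510562.
Step 6: alpha = 0.1. fail to reject H0.

W+ = 17, W- = 28, W = min = 17, p = 0.510562, fail to reject H0.


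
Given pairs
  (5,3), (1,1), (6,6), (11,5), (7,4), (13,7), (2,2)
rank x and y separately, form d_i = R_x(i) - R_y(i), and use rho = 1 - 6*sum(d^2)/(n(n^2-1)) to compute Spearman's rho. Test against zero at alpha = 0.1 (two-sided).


Step 1: Rank x and y separately (midranks; no ties here).
rank(x): 5->3, 1->1, 6->4, 11->6, 7->5, 13->7, 2->2
rank(y): 3->3, 1->1, 6->6, 5->5, 4->4, 7->7, 2->2
Step 2: d_i = R_x(i) - R_y(i); compute d_i^2.
  (3-3)^2=0, (1-1)^2=0, (4-6)^2=4, (6-5)^2=1, (5-4)^2=1, (7-7)^2=0, (2-2)^2=0
sum(d^2) = 6.
Step 3: rho = 1 - 6*6 / (7*(7^2 - 1)) = 1 - 36/336 = 0.892857.
Step 4: Under H0, t = rho * sqrt((n-2)/(1-rho^2)) = 4.4333 ~ t(5).
Step 5: Two-sided p-value from the t-distribution with 5 df = 0.006807.
Step 6: alpha = 0.1. reject H0.

rho = 0.8929, p = 0.006807, reject H0 at alpha = 0.1.


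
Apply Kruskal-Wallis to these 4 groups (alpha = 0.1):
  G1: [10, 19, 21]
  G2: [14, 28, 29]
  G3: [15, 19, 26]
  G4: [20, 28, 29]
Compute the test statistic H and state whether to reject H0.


Step 1: Combine all N = 12 observations and assign midranks.
sorted (value, group, rank): (10,G1,1), (14,G2,2), (15,G3,3), (19,G1,4.5), (19,G3,4.5), (20,G4,6), (21,G1,7), (26,G3,8), (28,G2,9.5), (28,G4,9.5), (29,G2,11.5), (29,G4,11.5)
Step 2: Sum ranks within each group.
R_1 = 12.5 (n_1 = 3)
R_2 = 23 (n_2 = 3)
R_3 = 15.5 (n_3 = 3)
R_4 = 27 (n_4 = 3)
Step 3: H = 12/(N(N+1)) * sum(R_i^2/n_i) - 3(N+1)
     = 12/(12*13) * (12.5^2/3 + 23^2/3 + 15.5^2/3 + 27^2/3) - 3*13
     = 0.076923 * 551.5 - 39
     = 3.423077.
Step 4: Ties present; correction factor C = 1 - 18/(12^3 - 12) = 0.989510. Corrected H = 3.423077 / 0.989510 = 3.459364.
Step 5: Under H0, H ~ chi^2(3); p-value = 0.326071.
Step 6: alpha = 0.1. fail to reject H0.

H = 3.4594, df = 3, p = 0.326071, fail to reject H0.


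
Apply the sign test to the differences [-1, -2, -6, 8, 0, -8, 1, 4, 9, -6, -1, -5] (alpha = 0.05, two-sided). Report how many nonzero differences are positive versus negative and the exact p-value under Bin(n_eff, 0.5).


Step 1: Discard zero differences. Original n = 12; n_eff = number of nonzero differences = 11.
Nonzero differences (with sign): -1, -2, -6, +8, -8, +1, +4, +9, -6, -1, -5
Step 2: Count signs: positive = 4, negative = 7.
Step 3: Under H0: P(positive) = 0.5, so the number of positives S ~ Bin(11, 0.5).
Step 4: Two-sided exact p-value = sum of Bin(11,0.5) probabilities at or below the observed probability = 0.548828.
Step 5: alpha = 0.05. fail to reject H0.

n_eff = 11, pos = 4, neg = 7, p = 0.548828, fail to reject H0.


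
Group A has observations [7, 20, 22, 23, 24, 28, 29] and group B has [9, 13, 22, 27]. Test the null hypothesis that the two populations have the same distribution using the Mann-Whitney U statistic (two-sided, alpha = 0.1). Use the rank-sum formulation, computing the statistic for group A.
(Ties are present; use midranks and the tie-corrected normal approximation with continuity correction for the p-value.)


Step 1: Combine and sort all 11 observations; assign midranks.
sorted (value, group): (7,X), (9,Y), (13,Y), (20,X), (22,X), (22,Y), (23,X), (24,X), (27,Y), (28,X), (29,X)
ranks: 7->1, 9->2, 13->3, 20->4, 22->5.5, 22->5.5, 23->7, 24->8, 27->9, 28->10, 29->11
Step 2: Rank sum for X: R1 = 1 + 4 + 5.5 + 7 + 8 + 10 + 11 = 46.5.
Step 3: U_X = R1 - n1(n1+1)/2 = 46.5 - 7*8/2 = 46.5 - 28 = 18.5.
       U_Y = n1*n2 - U_X = 28 - 18.5 = 9.5.
Step 4: Ties are present, so use the tie-corrected normal approximation (with continuity correction) for the p-value.
Step 5: p-value = 0.448659; compare to alpha = 0.1. fail to reject H0.

U_X = 18.5, p = 0.448659, fail to reject H0 at alpha = 0.1.


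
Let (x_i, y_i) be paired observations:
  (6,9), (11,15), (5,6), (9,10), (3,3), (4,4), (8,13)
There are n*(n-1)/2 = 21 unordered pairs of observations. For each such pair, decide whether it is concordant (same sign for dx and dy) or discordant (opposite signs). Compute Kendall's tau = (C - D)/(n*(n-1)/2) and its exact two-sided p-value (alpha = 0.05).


Step 1: Enumerate the 21 unordered pairs (i,j) with i<j and classify each by sign(x_j-x_i) * sign(y_j-y_i).
  (1,2):dx=+5,dy=+6->C; (1,3):dx=-1,dy=-3->C; (1,4):dx=+3,dy=+1->C; (1,5):dx=-3,dy=-6->C
  (1,6):dx=-2,dy=-5->C; (1,7):dx=+2,dy=+4->C; (2,3):dx=-6,dy=-9->C; (2,4):dx=-2,dy=-5->C
  (2,5):dx=-8,dy=-12->C; (2,6):dx=-7,dy=-11->C; (2,7):dx=-3,dy=-2->C; (3,4):dx=+4,dy=+4->C
  (3,5):dx=-2,dy=-3->C; (3,6):dx=-1,dy=-2->C; (3,7):dx=+3,dy=+7->C; (4,5):dx=-6,dy=-7->C
  (4,6):dx=-5,dy=-6->C; (4,7):dx=-1,dy=+3->D; (5,6):dx=+1,dy=+1->C; (5,7):dx=+5,dy=+10->C
  (6,7):dx=+4,dy=+9->C
Step 2: C = 20, D = 1, total pairs = 21.
Step 3: tau = (C - D)/(n(n-1)/2) = (20 - 1)/21 = 0.904762.
Step 4: Exact two-sided p-value (enumerate n! = 5040 permutations of y under H0): p = 0.002778.
Step 5: alpha = 0.05. reject H0.

tau_b = 0.9048 (C=20, D=1), p = 0.002778, reject H0.


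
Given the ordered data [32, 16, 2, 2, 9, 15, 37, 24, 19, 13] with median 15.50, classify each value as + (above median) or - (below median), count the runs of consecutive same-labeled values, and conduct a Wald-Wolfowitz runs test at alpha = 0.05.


Step 1: Compute median = 15.50; label A = above, B = below.
Labels in order: AABBBBAAAB  (n_A = 5, n_B = 5)
Step 2: Count runs R = 4.
Step 3: Under H0 (random ordering), E[R] = 2*n_A*n_B/(n_A+n_B) + 1 = 2*5*5/10 + 1 = 6.0000.
        Var[R] = 2*n_A*n_B*(2*n_A*n_B - n_A - n_B) / ((n_A+n_B)^2 * (n_A+n_B-1)) = 2000/900 = 2.2222.
        SD[R] = 1.4907.
Step 4: Continuity-corrected z = (R + 0.5 - E[R]) / SD[R] = (4 + 0.5 - 6.0000) / 1.4907 = -1.0062.
Step 5: Two-sided p-value via normal approximation = 2*(1 - Phi(|z|)) = 0.314305.
Step 6: alpha = 0.05. fail to reject H0.

R = 4, z = -1.0062, p = 0.314305, fail to reject H0.


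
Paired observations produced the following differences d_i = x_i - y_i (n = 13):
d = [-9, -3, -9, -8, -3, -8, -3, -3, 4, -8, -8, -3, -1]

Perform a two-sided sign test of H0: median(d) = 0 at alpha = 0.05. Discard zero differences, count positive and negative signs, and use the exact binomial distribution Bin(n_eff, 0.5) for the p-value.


Step 1: Discard zero differences. Original n = 13; n_eff = number of nonzero differences = 13.
Nonzero differences (with sign): -9, -3, -9, -8, -3, -8, -3, -3, +4, -8, -8, -3, -1
Step 2: Count signs: positive = 1, negative = 12.
Step 3: Under H0: P(positive) = 0.5, so the number of positives S ~ Bin(13, 0.5).
Step 4: Two-sided exact p-value = sum of Bin(13,0.5) probabilities at or below the observed probability = 0.003418.
Step 5: alpha = 0.05. reject H0.

n_eff = 13, pos = 1, neg = 12, p = 0.003418, reject H0.


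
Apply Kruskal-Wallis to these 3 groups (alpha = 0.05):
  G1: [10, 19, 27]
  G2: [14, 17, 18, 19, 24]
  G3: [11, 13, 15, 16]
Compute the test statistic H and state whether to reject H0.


Step 1: Combine all N = 12 observations and assign midranks.
sorted (value, group, rank): (10,G1,1), (11,G3,2), (13,G3,3), (14,G2,4), (15,G3,5), (16,G3,6), (17,G2,7), (18,G2,8), (19,G1,9.5), (19,G2,9.5), (24,G2,11), (27,G1,12)
Step 2: Sum ranks within each group.
R_1 = 22.5 (n_1 = 3)
R_2 = 39.5 (n_2 = 5)
R_3 = 16 (n_3 = 4)
Step 3: H = 12/(N(N+1)) * sum(R_i^2/n_i) - 3(N+1)
     = 12/(12*13) * (22.5^2/3 + 39.5^2/5 + 16^2/4) - 3*13
     = 0.076923 * 544.8 - 39
     = 2.907692.
Step 4: Ties present; correction factor C = 1 - 6/(12^3 - 12) = 0.996503. Corrected H = 2.907692 / 0.996503 = 2.917895.
Step 5: Under H0, H ~ chi^2(2); p-value = 0.232481.
Step 6: alpha = 0.05. fail to reject H0.

H = 2.9179, df = 2, p = 0.232481, fail to reject H0.


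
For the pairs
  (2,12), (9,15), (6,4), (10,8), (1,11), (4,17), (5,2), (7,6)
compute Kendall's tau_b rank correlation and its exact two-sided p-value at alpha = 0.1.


Step 1: Enumerate the 28 unordered pairs (i,j) with i<j and classify each by sign(x_j-x_i) * sign(y_j-y_i).
  (1,2):dx=+7,dy=+3->C; (1,3):dx=+4,dy=-8->D; (1,4):dx=+8,dy=-4->D; (1,5):dx=-1,dy=-1->C
  (1,6):dx=+2,dy=+5->C; (1,7):dx=+3,dy=-10->D; (1,8):dx=+5,dy=-6->D; (2,3):dx=-3,dy=-11->C
  (2,4):dx=+1,dy=-7->D; (2,5):dx=-8,dy=-4->C; (2,6):dx=-5,dy=+2->D; (2,7):dx=-4,dy=-13->C
  (2,8):dx=-2,dy=-9->C; (3,4):dx=+4,dy=+4->C; (3,5):dx=-5,dy=+7->D; (3,6):dx=-2,dy=+13->D
  (3,7):dx=-1,dy=-2->C; (3,8):dx=+1,dy=+2->C; (4,5):dx=-9,dy=+3->D; (4,6):dx=-6,dy=+9->D
  (4,7):dx=-5,dy=-6->C; (4,8):dx=-3,dy=-2->C; (5,6):dx=+3,dy=+6->C; (5,7):dx=+4,dy=-9->D
  (5,8):dx=+6,dy=-5->D; (6,7):dx=+1,dy=-15->D; (6,8):dx=+3,dy=-11->D; (7,8):dx=+2,dy=+4->C
Step 2: C = 14, D = 14, total pairs = 28.
Step 3: tau = (C - D)/(n(n-1)/2) = (14 - 14)/28 = 0.000000.
Step 4: Exact two-sided p-value (enumerate n! = 40320 permutations of y under H0): p = 1.000000.
Step 5: alpha = 0.1. fail to reject H0.

tau_b = 0.0000 (C=14, D=14), p = 1.000000, fail to reject H0.


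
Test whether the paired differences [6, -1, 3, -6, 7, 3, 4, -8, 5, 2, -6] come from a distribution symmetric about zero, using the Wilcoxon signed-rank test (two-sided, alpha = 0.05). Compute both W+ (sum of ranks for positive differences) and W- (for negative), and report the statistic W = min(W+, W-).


Step 1: Drop any zero differences (none here) and take |d_i|.
|d| = [6, 1, 3, 6, 7, 3, 4, 8, 5, 2, 6]
Step 2: Midrank |d_i| (ties get averaged ranks).
ranks: |6|->8, |1|->1, |3|->3.5, |6|->8, |7|->10, |3|->3.5, |4|->5, |8|->11, |5|->6, |2|->2, |6|->8
Step 3: Attach original signs; sum ranks with positive sign and with negative sign.
W+ = 8 + 3.5 + 10 + 3.5 + 5 + 6 + 2 = 38
W- = 1 + 8 + 11 + 8 = 28
(Check: W+ + W- = 66 should equal n(n+1)/2 = 66.)
Step 4: Test statistic W = min(W+, W-) = 28.
Step 5: Ties in |d|, so use the tie-corrected normal approximation.
        E[W] = n(n+1)/4 = 11*12/4 = 33.
        Tie groups: |d|=3 (t=2), |d|=6 (t=3); sum(t^3 - t) = 30.
        Var[W] = n(n+1)(2n+1)/24 - sum(t^3-t)/48 = 3036/24 - 30/48 = 125.875.
        z = (W - E[W]) / sqrt(Var[W]) = (28 - 33) / 11.2194 = -0.4457.
        Two-sided p = 2*Phi(z) = 0.655845.
Step 6: alpha = 0.05. fail to reject H0.

W+ = 38, W- = 28, W = min = 28, p = 0.655845, fail to reject H0.


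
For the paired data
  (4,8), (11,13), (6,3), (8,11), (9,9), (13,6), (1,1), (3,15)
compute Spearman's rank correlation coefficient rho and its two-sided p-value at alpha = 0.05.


Step 1: Rank x and y separately (midranks; no ties here).
rank(x): 4->3, 11->7, 6->4, 8->5, 9->6, 13->8, 1->1, 3->2
rank(y): 8->4, 13->7, 3->2, 11->6, 9->5, 6->3, 1->1, 15->8
Step 2: d_i = R_x(i) - R_y(i); compute d_i^2.
  (3-4)^2=1, (7-7)^2=0, (4-2)^2=4, (5-6)^2=1, (6-5)^2=1, (8-3)^2=25, (1-1)^2=0, (2-8)^2=36
sum(d^2) = 68.
Step 3: rho = 1 - 6*68 / (8*(8^2 - 1)) = 1 - 408/504 = 0.190476.
Step 4: Under H0, t = rho * sqrt((n-2)/(1-rho^2)) = 0.4753 ~ t(6).
Step 5: Two-sided p-value from the t-distribution with 6 df = 0.651401.
Step 6: alpha = 0.05. fail to reject H0.

rho = 0.1905, p = 0.651401, fail to reject H0 at alpha = 0.05.


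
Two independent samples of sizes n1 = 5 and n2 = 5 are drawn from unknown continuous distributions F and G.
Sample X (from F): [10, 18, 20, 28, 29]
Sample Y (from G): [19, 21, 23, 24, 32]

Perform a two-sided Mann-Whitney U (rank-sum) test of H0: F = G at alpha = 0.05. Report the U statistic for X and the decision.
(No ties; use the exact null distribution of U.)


Step 1: Combine and sort all 10 observations; assign midranks.
sorted (value, group): (10,X), (18,X), (19,Y), (20,X), (21,Y), (23,Y), (24,Y), (28,X), (29,X), (32,Y)
ranks: 10->1, 18->2, 19->3, 20->4, 21->5, 23->6, 24->7, 28->8, 29->9, 32->10
Step 2: Rank sum for X: R1 = 1 + 2 + 4 + 8 + 9 = 24.
Step 3: U_X = R1 - n1(n1+1)/2 = 24 - 5*6/2 = 24 - 15 = 9.
       U_Y = n1*n2 - U_X = 25 - 9 = 16.
Step 4: No ties, so the exact null distribution of U (based on enumerating the C(10,5) = 252 equally likely rank assignments) gives the two-sided p-value.
Step 5: p-value = 0.547619; compare to alpha = 0.05. fail to reject H0.

U_X = 9, p = 0.547619, fail to reject H0 at alpha = 0.05.


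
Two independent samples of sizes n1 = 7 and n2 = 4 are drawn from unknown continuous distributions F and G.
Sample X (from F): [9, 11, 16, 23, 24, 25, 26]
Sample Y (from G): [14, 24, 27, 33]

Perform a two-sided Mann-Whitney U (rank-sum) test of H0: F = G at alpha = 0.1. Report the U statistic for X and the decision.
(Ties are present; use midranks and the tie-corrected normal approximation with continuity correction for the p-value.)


Step 1: Combine and sort all 11 observations; assign midranks.
sorted (value, group): (9,X), (11,X), (14,Y), (16,X), (23,X), (24,X), (24,Y), (25,X), (26,X), (27,Y), (33,Y)
ranks: 9->1, 11->2, 14->3, 16->4, 23->5, 24->6.5, 24->6.5, 25->8, 26->9, 27->10, 33->11
Step 2: Rank sum for X: R1 = 1 + 2 + 4 + 5 + 6.5 + 8 + 9 = 35.5.
Step 3: U_X = R1 - n1(n1+1)/2 = 35.5 - 7*8/2 = 35.5 - 28 = 7.5.
       U_Y = n1*n2 - U_X = 28 - 7.5 = 20.5.
Step 4: Ties are present, so use the tie-corrected normal approximation (with continuity correction) for the p-value.
Step 5: p-value = 0.255756; compare to alpha = 0.1. fail to reject H0.

U_X = 7.5, p = 0.255756, fail to reject H0 at alpha = 0.1.


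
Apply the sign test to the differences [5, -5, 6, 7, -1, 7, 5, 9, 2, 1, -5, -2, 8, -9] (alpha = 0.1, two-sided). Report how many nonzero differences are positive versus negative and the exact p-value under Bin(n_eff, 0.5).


Step 1: Discard zero differences. Original n = 14; n_eff = number of nonzero differences = 14.
Nonzero differences (with sign): +5, -5, +6, +7, -1, +7, +5, +9, +2, +1, -5, -2, +8, -9
Step 2: Count signs: positive = 9, negative = 5.
Step 3: Under H0: P(positive) = 0.5, so the number of positives S ~ Bin(14, 0.5).
Step 4: Two-sided exact p-value = sum of Bin(14,0.5) probabilities at or below the observed probability = 0.423950.
Step 5: alpha = 0.1. fail to reject H0.

n_eff = 14, pos = 9, neg = 5, p = 0.423950, fail to reject H0.


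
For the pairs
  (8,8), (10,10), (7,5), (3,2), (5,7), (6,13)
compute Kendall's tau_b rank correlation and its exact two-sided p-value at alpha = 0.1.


Step 1: Enumerate the 15 unordered pairs (i,j) with i<j and classify each by sign(x_j-x_i) * sign(y_j-y_i).
  (1,2):dx=+2,dy=+2->C; (1,3):dx=-1,dy=-3->C; (1,4):dx=-5,dy=-6->C; (1,5):dx=-3,dy=-1->C
  (1,6):dx=-2,dy=+5->D; (2,3):dx=-3,dy=-5->C; (2,4):dx=-7,dy=-8->C; (2,5):dx=-5,dy=-3->C
  (2,6):dx=-4,dy=+3->D; (3,4):dx=-4,dy=-3->C; (3,5):dx=-2,dy=+2->D; (3,6):dx=-1,dy=+8->D
  (4,5):dx=+2,dy=+5->C; (4,6):dx=+3,dy=+11->C; (5,6):dx=+1,dy=+6->C
Step 2: C = 11, D = 4, total pairs = 15.
Step 3: tau = (C - D)/(n(n-1)/2) = (11 - 4)/15 = 0.466667.
Step 4: Exact two-sided p-value (enumerate n! = 720 permutations of y under H0): p = 0.272222.
Step 5: alpha = 0.1. fail to reject H0.

tau_b = 0.4667 (C=11, D=4), p = 0.272222, fail to reject H0.
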